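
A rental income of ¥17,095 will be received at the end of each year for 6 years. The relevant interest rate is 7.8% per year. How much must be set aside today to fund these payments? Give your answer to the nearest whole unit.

¥79,510

This is an ordinary annuity: 6 payments of ¥17,095 at the end of each year.
Periodic rate r = 0.078 per year.
PV = PMT × [(1 − (1+r)^−n)/r] = 17,095 × [1 − (1+r)^−6] / r = ¥79,510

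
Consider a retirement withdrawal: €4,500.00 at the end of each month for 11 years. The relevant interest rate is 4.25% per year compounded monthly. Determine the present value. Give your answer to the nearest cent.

€473,822.13

This is an ordinary annuity: 132 payments of €4,500.00 at the end of each month.
Periodic rate r = 0.0425/12 per month; n is counted in months.
PV = PMT × [(1 − (1+r)^−n)/r] = 4,500 × [1 − (1+r)^−132] / r = €473,822.13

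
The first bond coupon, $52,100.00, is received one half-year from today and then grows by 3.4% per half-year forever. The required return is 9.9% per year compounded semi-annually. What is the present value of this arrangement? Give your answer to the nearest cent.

$3,361,290.32

Periodic rate r = 0.099/2 per half-year.
Growing perpetuity (Gordon): PV = PMT₁ / (r − g) = 52,100 / (r − 0.034) = $3,361,290.32.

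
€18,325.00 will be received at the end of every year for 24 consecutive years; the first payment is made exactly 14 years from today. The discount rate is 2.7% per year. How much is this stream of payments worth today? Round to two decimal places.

Ordinary annuity of 24 payments, first payment at period 14.
Periodic rate r = 0.027 per year.
The ordinary-annuity PV formula values the stream one period before the first payment (period 13); discount that back 13 periods:
PV₀ = 18,325 × [1 − (1+r)^−24] / r × (1+r)^−13 = €226,761.46

€226,761.46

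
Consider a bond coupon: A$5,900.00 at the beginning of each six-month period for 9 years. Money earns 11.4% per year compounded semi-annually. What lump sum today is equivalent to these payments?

This is an annuity due: 18 payments of A$5,900.00 at the beginning of each six-month period.
Periodic rate r = 0.114/2 per half-year; n is counted in half-years.
PV = PMT × [(1 − (1+r)^−n)/r] × (1+r) = 5,900 × [1 − (1+r)^−18] / r × (1+r) = A$69,071.89

A$69,071.89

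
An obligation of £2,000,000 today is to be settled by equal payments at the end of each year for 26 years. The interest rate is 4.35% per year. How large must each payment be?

Level ordinary annuity; solve PV = PMT × [(1 − (1+r)^−n)/r] for PMT.
Periodic rate r = 0.0435 per year.
With n = 26: PMT = 2,000,000 / ([(1 − (1+r)^−n)/r]) = £129,951.38

£129,951.38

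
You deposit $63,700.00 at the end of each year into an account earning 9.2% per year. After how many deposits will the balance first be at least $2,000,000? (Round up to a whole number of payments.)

Periodic rate r = 0.092 per year.
Ordinary annuity FV: 2,000,000 = 63,700 × [((1+r)^n − 1)/r].
(1+r)^n = 1 + 2,000,000 × r / 63,700, so n = ln(1 + 2,000,000·r/63,700) / ln(1+r) = 15.43.
Round up to a whole number of payments: n = 16.

16 payments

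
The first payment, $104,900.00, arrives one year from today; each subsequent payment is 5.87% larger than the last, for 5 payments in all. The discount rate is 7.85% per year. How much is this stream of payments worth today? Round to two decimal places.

Periodic rate r = 0.0785 per year.
Growing ordinary annuity: PV = PMT₁ × [1 − ((1+g)/(1+r))^n] / (r − g) = 104,900 × [1 − ((1+0.0587)/(1+r))^5] / (r − 0.0587) = $468,791.76.

$468,791.76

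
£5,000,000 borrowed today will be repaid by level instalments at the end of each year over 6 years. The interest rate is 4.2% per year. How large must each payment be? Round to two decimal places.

Level ordinary annuity; solve PV = PMT × [(1 − (1+r)^−n)/r] for PMT.
Periodic rate r = 0.042 per year.
With n = 6: PMT = 5,000,000 / ([(1 − (1+r)^−n)/r]) = £960,028.86

£960,028.86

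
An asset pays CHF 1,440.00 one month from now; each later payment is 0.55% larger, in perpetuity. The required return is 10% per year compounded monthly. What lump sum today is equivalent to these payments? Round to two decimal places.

Periodic rate r = 0.1/12 per month.
Growing perpetuity (Gordon): PV = PMT₁ / (r − g) = 1,440 / (r − 0.0055) = CHF 508,235.29.

CHF 508,235.29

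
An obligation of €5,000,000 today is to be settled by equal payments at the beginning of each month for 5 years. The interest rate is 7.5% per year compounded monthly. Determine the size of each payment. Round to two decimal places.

Level annuity due; solve PV = PMT × [(1 − (1+r)^−n)/r] × (1+r) for PMT.
Periodic rate r = 0.075/12 per month; n is counted in months.
With n = 60: PMT = 5,000,000 / ([(1 − (1+r)^−n)/r] × (1+r)) = €99,567.45

€99,567.45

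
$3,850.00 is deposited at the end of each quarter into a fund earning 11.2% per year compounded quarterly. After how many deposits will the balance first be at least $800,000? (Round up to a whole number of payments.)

Periodic rate r = 0.112/4 per quarter; n is counted in quarters.
Ordinary annuity FV: 800,000 = 3,850 × [((1+r)^n − 1)/r].
(1+r)^n = 1 + 800,000 × r / 3,850, so n = ln(1 + 800,000·r/3,850) / ln(1+r) = 69.51.
Round up to a whole number of payments: n = 70.

70 payments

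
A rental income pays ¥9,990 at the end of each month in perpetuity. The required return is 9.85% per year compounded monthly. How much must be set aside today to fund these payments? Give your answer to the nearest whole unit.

Periodic rate r = 0.0985/12 per month.
Level perpetuity: PV = PMT / r = 9,990 / (0.0985/12) = ¥1,217,056.

¥1,217,056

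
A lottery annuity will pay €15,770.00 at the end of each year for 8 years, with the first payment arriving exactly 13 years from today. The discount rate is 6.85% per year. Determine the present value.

€42,769.55

Ordinary annuity of 8 payments, first payment at period 13.
Periodic rate r = 0.0685 per year.
The ordinary-annuity PV formula values the stream one period before the first payment (period 12); discount that back 12 periods:
PV₀ = 15,770 × [1 − (1+r)^−8] / r × (1+r)^−12 = €42,769.55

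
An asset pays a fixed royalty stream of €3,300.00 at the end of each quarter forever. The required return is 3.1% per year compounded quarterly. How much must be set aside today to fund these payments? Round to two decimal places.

Periodic rate r = 0.031/4 per quarter.
Level perpetuity: PV = PMT / r = 3,300 / (0.031/4) = €425,806.45.

€425,806.45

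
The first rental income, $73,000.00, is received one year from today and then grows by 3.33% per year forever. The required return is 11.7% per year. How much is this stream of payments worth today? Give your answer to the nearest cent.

$872,162.49

Periodic rate r = 0.117 per year.
Growing perpetuity (Gordon): PV = PMT₁ / (r − g) = 73,000 / (r − 0.0333) = $872,162.49.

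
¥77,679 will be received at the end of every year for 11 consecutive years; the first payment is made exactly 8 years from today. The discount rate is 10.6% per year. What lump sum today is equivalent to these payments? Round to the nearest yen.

¥242,492

Ordinary annuity of 11 payments, first payment at period 8.
Periodic rate r = 0.106 per year.
The ordinary-annuity PV formula values the stream one period before the first payment (period 7); discount that back 7 periods:
PV₀ = 77,679 × [1 − (1+r)^−11] / r × (1+r)^−7 = ¥242,492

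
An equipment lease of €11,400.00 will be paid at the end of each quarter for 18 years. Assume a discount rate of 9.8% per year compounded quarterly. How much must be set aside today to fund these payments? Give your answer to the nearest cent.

This is an ordinary annuity: 72 payments of €11,400.00 at the end of each quarter.
Periodic rate r = 0.098/4 per quarter; n is counted in quarters.
PV = PMT × [(1 − (1+r)^−n)/r] = 11,400 × [1 − (1+r)^−72] / r = €383,858.68

€383,858.68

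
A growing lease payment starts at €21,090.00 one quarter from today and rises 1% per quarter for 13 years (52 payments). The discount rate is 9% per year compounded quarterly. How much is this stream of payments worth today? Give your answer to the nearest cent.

€797,209.16

Periodic rate r = 0.09/4 per quarter; n is counted in quarters.
Growing ordinary annuity: PV = PMT₁ × [1 − ((1+g)/(1+r))^n] / (r − g) = 21,090 × [1 − ((1+0.01)/(1+r))^52] / (r − 0.01) = €797,209.16.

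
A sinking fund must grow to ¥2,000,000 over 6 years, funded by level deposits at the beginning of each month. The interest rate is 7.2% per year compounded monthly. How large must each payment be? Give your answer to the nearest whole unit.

¥22,157

Level annuity due; solve FV = PMT × [((1+r)^n − 1)/r] × (1+r) for PMT.
Periodic rate r = 0.072/12 per month; n is counted in months.
With n = 72: PMT = 2,000,000 / ([((1+r)^n − 1)/r] × (1+r)) = ¥22,157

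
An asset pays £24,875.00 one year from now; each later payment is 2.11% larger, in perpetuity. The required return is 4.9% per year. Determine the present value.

Periodic rate r = 0.049 per year.
Growing perpetuity (Gordon): PV = PMT₁ / (r − g) = 24,875 / (r − 0.0211) = £891,577.06.

£891,577.06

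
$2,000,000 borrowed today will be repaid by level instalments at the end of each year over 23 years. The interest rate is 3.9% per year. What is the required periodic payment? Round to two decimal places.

Level ordinary annuity; solve PV = PMT × [(1 − (1+r)^−n)/r] for PMT.
Periodic rate r = 0.039 per year.
With n = 23: PMT = 2,000,000 / ([(1 − (1+r)^−n)/r]) = $133,288.56

$133,288.56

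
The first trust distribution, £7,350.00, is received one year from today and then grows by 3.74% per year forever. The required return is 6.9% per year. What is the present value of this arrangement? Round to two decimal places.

£232,594.94

Periodic rate r = 0.069 per year.
Growing perpetuity (Gordon): PV = PMT₁ / (r − g) = 7,350 / (r − 0.0374) = £232,594.94.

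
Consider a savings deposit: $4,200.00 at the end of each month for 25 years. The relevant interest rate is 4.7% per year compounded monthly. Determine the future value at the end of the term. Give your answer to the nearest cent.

$2,392,090.98

This is an ordinary annuity: 300 deposits of $4,200.00 at the end of each month.
Periodic rate r = 0.047/12 per month; n is counted in months.
FV = PMT × [((1+r)^n − 1)/r] = 4,200 × [(1+r)^300 − 1] / r = $2,392,090.98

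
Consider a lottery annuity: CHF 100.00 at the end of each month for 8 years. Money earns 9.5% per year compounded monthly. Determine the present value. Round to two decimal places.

CHF 6,706.51

This is an ordinary annuity: 96 payments of CHF 100.00 at the end of each month.
Periodic rate r = 0.095/12 per month; n is counted in months.
PV = PMT × [(1 − (1+r)^−n)/r] = 100 × [1 − (1+r)^−96] / r = CHF 6,706.51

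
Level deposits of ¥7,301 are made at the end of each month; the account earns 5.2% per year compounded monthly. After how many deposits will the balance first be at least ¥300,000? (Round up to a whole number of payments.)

Periodic rate r = 0.052/12 per month; n is counted in months.
Ordinary annuity FV: 300,000 = 7,301 × [((1+r)^n − 1)/r].
(1+r)^n = 1 + 300,000 × r / 7,301, so n = ln(1 + 300,000·r/7,301) / ln(1+r) = 37.90.
Round up to a whole number of payments: n = 38.

38 payments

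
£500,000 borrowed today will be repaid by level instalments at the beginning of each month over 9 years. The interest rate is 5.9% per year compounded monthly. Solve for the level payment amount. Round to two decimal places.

Level annuity due; solve PV = PMT × [(1 − (1+r)^−n)/r] × (1+r) for PMT.
Periodic rate r = 0.059/12 per month; n is counted in months.
With n = 108: PMT = 500,000 / ([(1 − (1+r)^−n)/r] × (1+r)) = £5,948.93

£5,948.93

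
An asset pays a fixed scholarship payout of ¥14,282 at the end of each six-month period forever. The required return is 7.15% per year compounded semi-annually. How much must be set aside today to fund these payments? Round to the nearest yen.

Periodic rate r = 0.0715/2 per half-year.
Level perpetuity: PV = PMT / r = 14,282 / (0.0715/2) = ¥399,497.

¥399,497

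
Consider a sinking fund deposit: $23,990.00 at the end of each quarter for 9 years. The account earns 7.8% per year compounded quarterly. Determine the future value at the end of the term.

$1,235,419.09

This is an ordinary annuity: 36 deposits of $23,990.00 at the end of each quarter.
Periodic rate r = 0.078/4 per quarter; n is counted in quarters.
FV = PMT × [((1+r)^n − 1)/r] = 23,990 × [(1+r)^36 − 1] / r = $1,235,419.09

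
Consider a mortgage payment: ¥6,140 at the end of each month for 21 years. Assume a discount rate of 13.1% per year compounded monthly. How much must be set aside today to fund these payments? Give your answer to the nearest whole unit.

¥525,983

This is an ordinary annuity: 252 payments of ¥6,140 at the end of each month.
Periodic rate r = 0.131/12 per month; n is counted in months.
PV = PMT × [(1 − (1+r)^−n)/r] = 6,140 × [1 − (1+r)^−252] / r = ¥525,983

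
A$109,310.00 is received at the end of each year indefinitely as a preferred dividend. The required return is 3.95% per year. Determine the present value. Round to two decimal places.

A$2,767,341.77

Periodic rate r = 0.0395 per year.
Level perpetuity: PV = PMT / r = 109,310 / (0.0395) = A$2,767,341.77.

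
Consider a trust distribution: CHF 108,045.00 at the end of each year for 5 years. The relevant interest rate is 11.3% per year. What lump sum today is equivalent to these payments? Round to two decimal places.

CHF 396,327.87

This is an ordinary annuity: 5 payments of CHF 108,045.00 at the end of each year.
Periodic rate r = 0.113 per year.
PV = PMT × [(1 − (1+r)^−n)/r] = 108,045 × [1 − (1+r)^−5] / r = CHF 396,327.87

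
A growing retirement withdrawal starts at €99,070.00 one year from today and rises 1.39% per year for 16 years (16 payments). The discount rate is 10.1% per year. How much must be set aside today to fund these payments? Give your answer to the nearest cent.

Periodic rate r = 0.101 per year.
Growing ordinary annuity: PV = PMT₁ × [1 − ((1+g)/(1+r))^n] / (r − g) = 99,070 × [1 − ((1+0.0139)/(1+r))^16] / (r − 0.0139) = €833,165.43.

€833,165.43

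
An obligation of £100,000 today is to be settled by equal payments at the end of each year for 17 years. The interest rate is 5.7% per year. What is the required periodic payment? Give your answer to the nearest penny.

£9,339.60

Level ordinary annuity; solve PV = PMT × [(1 − (1+r)^−n)/r] for PMT.
Periodic rate r = 0.057 per year.
With n = 17: PMT = 100,000 / ([(1 − (1+r)^−n)/r]) = £9,339.60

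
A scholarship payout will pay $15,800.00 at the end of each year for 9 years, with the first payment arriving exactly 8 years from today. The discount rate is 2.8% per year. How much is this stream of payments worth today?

Ordinary annuity of 9 payments, first payment at period 8.
Periodic rate r = 0.028 per year.
The ordinary-annuity PV formula values the stream one period before the first payment (period 7); discount that back 7 periods:
PV₀ = 15,800 × [1 − (1+r)^−9] / r × (1+r)^−7 = $102,349.47

$102,349.47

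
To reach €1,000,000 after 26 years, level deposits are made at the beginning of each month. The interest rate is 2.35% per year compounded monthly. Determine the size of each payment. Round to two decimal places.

€2,323.55

Level annuity due; solve FV = PMT × [((1+r)^n − 1)/r] × (1+r) for PMT.
Periodic rate r = 0.0235/12 per month; n is counted in months.
With n = 312: PMT = 1,000,000 / ([((1+r)^n − 1)/r] × (1+r)) = €2,323.55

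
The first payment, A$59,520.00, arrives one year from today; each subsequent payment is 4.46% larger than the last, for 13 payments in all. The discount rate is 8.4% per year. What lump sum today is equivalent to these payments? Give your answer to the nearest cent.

A$577,112.63

Periodic rate r = 0.084 per year.
Growing ordinary annuity: PV = PMT₁ × [1 − ((1+g)/(1+r))^n] / (r − g) = 59,520 × [1 − ((1+0.0446)/(1+r))^13] / (r − 0.0446) = A$577,112.63.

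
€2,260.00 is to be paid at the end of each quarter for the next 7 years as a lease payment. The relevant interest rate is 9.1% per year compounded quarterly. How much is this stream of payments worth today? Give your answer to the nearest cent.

€46,425.35

This is an ordinary annuity: 28 payments of €2,260.00 at the end of each quarter.
Periodic rate r = 0.091/4 per quarter; n is counted in quarters.
PV = PMT × [(1 − (1+r)^−n)/r] = 2,260 × [1 − (1+r)^−28] / r = €46,425.35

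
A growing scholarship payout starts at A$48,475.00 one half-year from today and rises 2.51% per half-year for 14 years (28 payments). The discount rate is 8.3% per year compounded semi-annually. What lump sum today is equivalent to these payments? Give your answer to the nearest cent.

Periodic rate r = 0.083/2 per half-year; n is counted in half-years.
Growing ordinary annuity: PV = PMT₁ × [1 − ((1+g)/(1+r))^n] / (r − g) = 48,475 × [1 − ((1+0.0251)/(1+r))^28] / (r − 0.0251) = A$1,060,532.55.

A$1,060,532.55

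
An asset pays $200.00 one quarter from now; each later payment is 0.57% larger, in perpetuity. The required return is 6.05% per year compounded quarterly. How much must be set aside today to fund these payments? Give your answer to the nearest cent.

$21,220.16

Periodic rate r = 0.0605/4 per quarter.
Growing perpetuity (Gordon): PV = PMT₁ / (r − g) = 200 / (r − 0.0057) = $21,220.16.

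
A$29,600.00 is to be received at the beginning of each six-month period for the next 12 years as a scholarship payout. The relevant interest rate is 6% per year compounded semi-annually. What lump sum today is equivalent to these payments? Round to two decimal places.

This is an annuity due: 24 payments of A$29,600.00 at the beginning of each six-month period.
Periodic rate r = 0.06/2 per half-year; n is counted in half-years.
PV = PMT × [(1 − (1+r)^−n)/r] × (1+r) = 29,600 × [1 − (1+r)^−24] / r × (1+r) = A$516,330.81

A$516,330.81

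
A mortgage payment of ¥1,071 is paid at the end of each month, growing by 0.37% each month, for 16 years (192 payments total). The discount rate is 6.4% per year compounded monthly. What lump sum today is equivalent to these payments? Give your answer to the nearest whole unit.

¥175,835

Periodic rate r = 0.064/12 per month; n is counted in months.
Growing ordinary annuity: PV = PMT₁ × [1 − ((1+g)/(1+r))^n] / (r − g) = 1,071 × [1 − ((1+0.0037)/(1+r))^192] / (r − 0.0037) = ¥175,835.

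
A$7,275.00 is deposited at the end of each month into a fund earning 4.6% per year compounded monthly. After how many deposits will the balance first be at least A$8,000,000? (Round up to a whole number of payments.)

432 payments

Periodic rate r = 0.046/12 per month; n is counted in months.
Ordinary annuity FV: 8,000,000 = 7,275 × [((1+r)^n − 1)/r].
(1+r)^n = 1 + 8,000,000 × r / 7,275, so n = ln(1 + 8,000,000·r/7,275) / ln(1+r) = 431.68.
Round up to a whole number of payments: n = 432.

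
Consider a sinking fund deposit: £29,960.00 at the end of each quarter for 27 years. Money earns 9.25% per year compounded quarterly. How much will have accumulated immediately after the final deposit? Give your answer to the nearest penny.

This is an ordinary annuity: 108 deposits of £29,960.00 at the end of each quarter.
Periodic rate r = 0.0925/4 per quarter; n is counted in quarters.
FV = PMT × [((1+r)^n − 1)/r] = 29,960 × [(1+r)^108 − 1] / r = £14,006,824.23

£14,006,824.23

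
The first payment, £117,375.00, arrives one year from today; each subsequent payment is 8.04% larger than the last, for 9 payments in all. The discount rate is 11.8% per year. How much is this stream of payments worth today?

Periodic rate r = 0.118 per year.
Growing ordinary annuity: PV = PMT₁ × [1 − ((1+g)/(1+r))^n] / (r − g) = 117,375 × [1 − ((1+0.0804)/(1+r))^9] / (r − 0.0804) = £827,256.65.

£827,256.65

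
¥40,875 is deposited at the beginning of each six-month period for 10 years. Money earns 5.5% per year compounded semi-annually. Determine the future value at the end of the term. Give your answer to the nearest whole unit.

¥1,100,266

This is an annuity due: 20 deposits of ¥40,875 at the beginning of each six-month period.
Periodic rate r = 0.055/2 per half-year; n is counted in half-years.
FV = PMT × [((1+r)^n − 1)/r] × (1+r) = 40,875 × [(1+r)^20 − 1] / r × (1+r) = ¥1,100,266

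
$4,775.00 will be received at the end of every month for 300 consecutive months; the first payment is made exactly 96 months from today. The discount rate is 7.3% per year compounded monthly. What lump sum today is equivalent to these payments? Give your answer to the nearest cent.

Ordinary annuity of 300 payments, first payment at period 96.
Periodic rate r = 0.073/12 per month; n is counted in months.
The ordinary-annuity PV formula values the stream one period before the first payment (period 95); discount that back 95 periods:
PV₀ = 4,775 × [1 − (1+r)^−300] / r × (1+r)^−95 = $369,651.39

$369,651.39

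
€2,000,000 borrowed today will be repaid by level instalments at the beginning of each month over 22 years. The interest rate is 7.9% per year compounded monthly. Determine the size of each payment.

€15,891.36

Level annuity due; solve PV = PMT × [(1 − (1+r)^−n)/r] × (1+r) for PMT.
Periodic rate r = 0.079/12 per month; n is counted in months.
With n = 264: PMT = 2,000,000 / ([(1 − (1+r)^−n)/r] × (1+r)) = €15,891.36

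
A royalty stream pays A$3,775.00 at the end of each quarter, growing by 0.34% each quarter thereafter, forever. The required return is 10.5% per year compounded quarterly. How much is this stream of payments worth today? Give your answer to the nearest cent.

Periodic rate r = 0.105/4 per quarter.
Growing perpetuity (Gordon): PV = PMT₁ / (r − g) = 3,775 / (r − 0.0034) = A$165,207.88.

A$165,207.88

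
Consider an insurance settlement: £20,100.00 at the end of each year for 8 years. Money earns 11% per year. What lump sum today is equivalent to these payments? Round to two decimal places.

This is an ordinary annuity: 8 payments of £20,100.00 at the end of each year.
Periodic rate r = 0.11 per year.
PV = PMT × [(1 − (1+r)^−n)/r] = 20,100 × [1 − (1+r)^−8] / r = £103,437.07

£103,437.07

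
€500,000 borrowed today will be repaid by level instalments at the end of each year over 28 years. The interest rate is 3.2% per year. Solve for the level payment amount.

Level ordinary annuity; solve PV = PMT × [(1 − (1+r)^−n)/r] for PMT.
Periodic rate r = 0.032 per year.
With n = 28: PMT = 500,000 / ([(1 − (1+r)^−n)/r]) = €27,302.34

€27,302.34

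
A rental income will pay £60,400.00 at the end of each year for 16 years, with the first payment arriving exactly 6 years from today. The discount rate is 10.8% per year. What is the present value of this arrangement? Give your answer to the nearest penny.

£269,994.40

Ordinary annuity of 16 payments, first payment at period 6.
Periodic rate r = 0.108 per year.
The ordinary-annuity PV formula values the stream one period before the first payment (period 5); discount that back 5 periods:
PV₀ = 60,400 × [1 − (1+r)^−16] / r × (1+r)^−5 = £269,994.40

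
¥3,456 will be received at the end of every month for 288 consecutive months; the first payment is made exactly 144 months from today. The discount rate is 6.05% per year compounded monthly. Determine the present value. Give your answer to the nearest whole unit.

¥255,484

Ordinary annuity of 288 payments, first payment at period 144.
Periodic rate r = 0.0605/12 per month; n is counted in months.
The ordinary-annuity PV formula values the stream one period before the first payment (period 143); discount that back 143 periods:
PV₀ = 3,456 × [1 − (1+r)^−288] / r × (1+r)^−143 = ¥255,484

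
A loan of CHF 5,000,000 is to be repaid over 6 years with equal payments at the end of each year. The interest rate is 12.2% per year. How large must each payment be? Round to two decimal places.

Level ordinary annuity; solve PV = PMT × [(1 − (1+r)^−n)/r] for PMT.
Periodic rate r = 0.122 per year.
With n = 6: PMT = 5,000,000 / ([(1 − (1+r)^−n)/r]) = CHF 1,223,025.02

CHF 1,223,025.02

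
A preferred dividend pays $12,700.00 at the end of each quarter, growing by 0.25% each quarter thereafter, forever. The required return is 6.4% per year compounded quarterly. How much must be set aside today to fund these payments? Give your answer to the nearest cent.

$940,740.74

Periodic rate r = 0.064/4 per quarter.
Growing perpetuity (Gordon): PV = PMT₁ / (r − g) = 12,700 / (r − 0.0025) = $940,740.74.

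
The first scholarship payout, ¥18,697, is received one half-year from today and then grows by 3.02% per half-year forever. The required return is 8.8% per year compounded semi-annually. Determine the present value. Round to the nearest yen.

¥1,354,855

Periodic rate r = 0.088/2 per half-year.
Growing perpetuity (Gordon): PV = PMT₁ / (r − g) = 18,697 / (r − 0.0302) = ¥1,354,855.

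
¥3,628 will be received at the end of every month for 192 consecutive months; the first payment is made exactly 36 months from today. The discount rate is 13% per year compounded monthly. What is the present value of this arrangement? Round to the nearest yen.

¥200,662

Ordinary annuity of 192 payments, first payment at period 36.
Periodic rate r = 0.13/12 per month; n is counted in months.
The ordinary-annuity PV formula values the stream one period before the first payment (period 35); discount that back 35 periods:
PV₀ = 3,628 × [1 − (1+r)^−192] / r × (1+r)^−35 = ¥200,662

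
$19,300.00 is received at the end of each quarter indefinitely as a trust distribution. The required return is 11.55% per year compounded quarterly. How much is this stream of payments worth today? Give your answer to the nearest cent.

$668,398.27

Periodic rate r = 0.1155/4 per quarter.
Level perpetuity: PV = PMT / r = 19,300 / (0.1155/4) = $668,398.27.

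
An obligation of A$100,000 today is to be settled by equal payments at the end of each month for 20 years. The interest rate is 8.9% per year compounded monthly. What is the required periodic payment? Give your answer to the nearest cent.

A$893.30

Level ordinary annuity; solve PV = PMT × [(1 − (1+r)^−n)/r] for PMT.
Periodic rate r = 0.089/12 per month; n is counted in months.
With n = 240: PMT = 100,000 / ([(1 − (1+r)^−n)/r]) = A$893.30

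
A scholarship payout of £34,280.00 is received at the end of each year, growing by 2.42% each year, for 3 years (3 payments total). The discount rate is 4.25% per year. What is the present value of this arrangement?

£96,925.96

Periodic rate r = 0.0425 per year.
Growing ordinary annuity: PV = PMT₁ × [1 − ((1+g)/(1+r))^n] / (r − g) = 34,280 × [1 − ((1+0.0242)/(1+r))^3] / (r − 0.0242) = £96,925.96.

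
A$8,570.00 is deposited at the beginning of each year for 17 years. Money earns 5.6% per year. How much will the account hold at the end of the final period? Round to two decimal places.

A$246,472.42

This is an annuity due: 17 deposits of A$8,570.00 at the beginning of each year.
Periodic rate r = 0.056 per year.
FV = PMT × [((1+r)^n − 1)/r] × (1+r) = 8,570 × [(1+r)^17 − 1] / r × (1+r) = A$246,472.42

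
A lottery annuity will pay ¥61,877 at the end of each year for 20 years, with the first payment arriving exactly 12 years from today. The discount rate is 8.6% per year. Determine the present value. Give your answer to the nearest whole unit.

Ordinary annuity of 20 payments, first payment at period 12.
Periodic rate r = 0.086 per year.
The ordinary-annuity PV formula values the stream one period before the first payment (period 11); discount that back 11 periods:
PV₀ = 61,877 × [1 − (1+r)^−20] / r × (1+r)^−11 = ¥234,579

¥234,579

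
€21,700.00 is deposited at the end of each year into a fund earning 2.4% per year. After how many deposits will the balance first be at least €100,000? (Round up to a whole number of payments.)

Periodic rate r = 0.024 per year.
Ordinary annuity FV: 100,000 = 21,700 × [((1+r)^n − 1)/r].
(1+r)^n = 1 + 100,000 × r / 21,700, so n = ln(1 + 100,000·r/21,700) / ln(1+r) = 4.42.
Round up to a whole number of payments: n = 5.

5 payments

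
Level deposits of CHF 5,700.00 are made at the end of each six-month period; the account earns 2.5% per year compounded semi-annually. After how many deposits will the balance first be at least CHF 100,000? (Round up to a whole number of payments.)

16 payments

Periodic rate r = 0.025/2 per half-year; n is counted in half-years.
Ordinary annuity FV: 100,000 = 5,700 × [((1+r)^n − 1)/r].
(1+r)^n = 1 + 100,000 × r / 5,700, so n = ln(1 + 100,000·r/5,700) / ln(1+r) = 15.96.
Round up to a whole number of payments: n = 16.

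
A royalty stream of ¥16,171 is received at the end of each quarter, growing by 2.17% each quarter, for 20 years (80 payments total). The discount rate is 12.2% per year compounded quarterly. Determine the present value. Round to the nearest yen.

¥912,306

Periodic rate r = 0.122/4 per quarter; n is counted in quarters.
Growing ordinary annuity: PV = PMT₁ × [1 − ((1+g)/(1+r))^n] / (r − g) = 16,171 × [1 − ((1+0.0217)/(1+r))^80] / (r − 0.0217) = ¥912,306.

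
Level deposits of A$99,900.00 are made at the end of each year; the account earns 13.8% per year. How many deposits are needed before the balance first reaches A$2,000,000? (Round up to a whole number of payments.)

Periodic rate r = 0.138 per year.
Ordinary annuity FV: 2,000,000 = 99,900 × [((1+r)^n − 1)/r].
(1+r)^n = 1 + 2,000,000 × r / 99,900, so n = ln(1 + 2,000,000·r/99,900) / ln(1+r) = 10.25.
Round up to a whole number of payments: n = 11.

11 payments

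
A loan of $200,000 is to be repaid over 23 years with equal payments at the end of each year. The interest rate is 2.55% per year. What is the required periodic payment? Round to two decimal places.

Level ordinary annuity; solve PV = PMT × [(1 − (1+r)^−n)/r] for PMT.
Periodic rate r = 0.0255 per year.
With n = 23: PMT = 200,000 / ([(1 − (1+r)^−n)/r]) = $11,600.83

$11,600.83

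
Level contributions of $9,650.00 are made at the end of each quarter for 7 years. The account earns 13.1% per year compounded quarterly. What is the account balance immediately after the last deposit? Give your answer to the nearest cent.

This is an ordinary annuity: 28 deposits of $9,650.00 at the end of each quarter.
Periodic rate r = 0.131/4 per quarter; n is counted in quarters.
FV = PMT × [((1+r)^n − 1)/r] = 9,650 × [(1+r)^28 − 1] / r = $431,753.34

$431,753.34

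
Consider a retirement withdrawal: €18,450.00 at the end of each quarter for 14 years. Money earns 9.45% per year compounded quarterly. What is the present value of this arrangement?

€569,732.38

This is an ordinary annuity: 56 payments of €18,450.00 at the end of each quarter.
Periodic rate r = 0.0945/4 per quarter; n is counted in quarters.
PV = PMT × [(1 − (1+r)^−n)/r] = 18,450 × [1 − (1+r)^−56] / r = €569,732.38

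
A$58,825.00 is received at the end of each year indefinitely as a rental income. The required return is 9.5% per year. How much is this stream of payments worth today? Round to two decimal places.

Periodic rate r = 0.095 per year.
Level perpetuity: PV = PMT / r = 58,825 / (0.095) = A$619,210.53.

A$619,210.53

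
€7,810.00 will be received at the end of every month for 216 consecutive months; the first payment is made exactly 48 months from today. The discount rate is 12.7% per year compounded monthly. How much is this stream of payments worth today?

€403,625.64

Ordinary annuity of 216 payments, first payment at period 48.
Periodic rate r = 0.127/12 per month; n is counted in months.
The ordinary-annuity PV formula values the stream one period before the first payment (period 47); discount that back 47 periods:
PV₀ = 7,810 × [1 − (1+r)^−216] / r × (1+r)^−47 = €403,625.64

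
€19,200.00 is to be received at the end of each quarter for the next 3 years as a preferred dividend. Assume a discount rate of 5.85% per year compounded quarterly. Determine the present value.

This is an ordinary annuity: 12 payments of €19,200.00 at the end of each quarter.
Periodic rate r = 0.0585/4 per quarter; n is counted in quarters.
PV = PMT × [(1 − (1+r)^−n)/r] = 19,200 × [1 − (1+r)^−12] / r = €209,914.14

€209,914.14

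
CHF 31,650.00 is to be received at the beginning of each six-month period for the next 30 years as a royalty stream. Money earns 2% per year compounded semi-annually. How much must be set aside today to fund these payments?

This is an annuity due: 60 payments of CHF 31,650.00 at the beginning of each six-month period.
Periodic rate r = 0.02/2 per half-year; n is counted in half-years.
PV = PMT × [(1 − (1+r)^−n)/r] × (1+r) = 31,650 × [1 − (1+r)^−60] / r × (1+r) = CHF 1,437,055.24

CHF 1,437,055.24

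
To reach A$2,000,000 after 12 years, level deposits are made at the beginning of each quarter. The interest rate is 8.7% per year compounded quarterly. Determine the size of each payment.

Level annuity due; solve FV = PMT × [((1+r)^n − 1)/r] × (1+r) for PMT.
Periodic rate r = 0.087/4 per quarter; n is counted in quarters.
With n = 48: PMT = 2,000,000 / ([((1+r)^n − 1)/r] × (1+r)) = A$23,535.29

A$23,535.29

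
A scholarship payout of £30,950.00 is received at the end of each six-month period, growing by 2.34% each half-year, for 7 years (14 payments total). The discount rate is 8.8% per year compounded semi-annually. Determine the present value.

£365,789.03

Periodic rate r = 0.088/2 per half-year; n is counted in half-years.
Growing ordinary annuity: PV = PMT₁ × [1 − ((1+g)/(1+r))^n] / (r − g) = 30,950 × [1 − ((1+0.0234)/(1+r))^14] / (r − 0.0234) = £365,789.03.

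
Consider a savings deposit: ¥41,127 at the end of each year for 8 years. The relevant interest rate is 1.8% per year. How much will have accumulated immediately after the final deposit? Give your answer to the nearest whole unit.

¥350,507

This is an ordinary annuity: 8 deposits of ¥41,127 at the end of each year.
Periodic rate r = 0.018 per year.
FV = PMT × [((1+r)^n − 1)/r] = 41,127 × [(1+r)^8 − 1] / r = ¥350,507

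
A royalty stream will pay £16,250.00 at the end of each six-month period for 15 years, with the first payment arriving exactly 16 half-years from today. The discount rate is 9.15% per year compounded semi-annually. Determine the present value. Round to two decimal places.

£134,123.12

Ordinary annuity of 30 payments, first payment at period 16.
Periodic rate r = 0.0915/2 per half-year; n is counted in half-years.
The ordinary-annuity PV formula values the stream one period before the first payment (period 15); discount that back 15 periods:
PV₀ = 16,250 × [1 − (1+r)^−30] / r × (1+r)^−15 = £134,123.12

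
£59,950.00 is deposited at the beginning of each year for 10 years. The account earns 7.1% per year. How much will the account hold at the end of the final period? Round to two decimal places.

This is an annuity due: 10 deposits of £59,950.00 at the beginning of each year.
Periodic rate r = 0.071 per year.
FV = PMT × [((1+r)^n − 1)/r] × (1+r) = 59,950 × [(1+r)^10 − 1] / r × (1+r) = £891,306.22

£891,306.22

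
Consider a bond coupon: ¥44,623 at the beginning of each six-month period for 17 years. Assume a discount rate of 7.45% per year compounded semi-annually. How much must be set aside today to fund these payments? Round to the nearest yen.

This is an annuity due: 34 payments of ¥44,623 at the beginning of each six-month period.
Periodic rate r = 0.0745/2 per half-year; n is counted in half-years.
PV = PMT × [(1 − (1+r)^−n)/r] × (1+r) = 44,623 × [1 − (1+r)^−34] / r × (1+r) = ¥884,229

¥884,229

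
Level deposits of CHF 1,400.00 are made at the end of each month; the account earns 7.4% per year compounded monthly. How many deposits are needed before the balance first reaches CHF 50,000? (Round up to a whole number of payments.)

33 payments

Periodic rate r = 0.074/12 per month; n is counted in months.
Ordinary annuity FV: 50,000 = 1,400 × [((1+r)^n − 1)/r].
(1+r)^n = 1 + 50,000 × r / 1,400, so n = ln(1 + 50,000·r/1,400) / ln(1+r) = 32.38.
Round up to a whole number of payments: n = 33.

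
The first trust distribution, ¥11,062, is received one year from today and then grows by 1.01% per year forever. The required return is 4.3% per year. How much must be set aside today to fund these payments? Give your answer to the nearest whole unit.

Periodic rate r = 0.043 per year.
Growing perpetuity (Gordon): PV = PMT₁ / (r − g) = 11,062 / (r − 0.0101) = ¥336,231.

¥336,231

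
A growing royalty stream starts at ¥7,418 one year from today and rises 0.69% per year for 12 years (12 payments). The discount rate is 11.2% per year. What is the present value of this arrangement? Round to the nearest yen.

¥49,139

Periodic rate r = 0.112 per year.
Growing ordinary annuity: PV = PMT₁ × [1 − ((1+g)/(1+r))^n] / (r − g) = 7,418 × [1 − ((1+0.0069)/(1+r))^12] / (r − 0.0069) = ¥49,139.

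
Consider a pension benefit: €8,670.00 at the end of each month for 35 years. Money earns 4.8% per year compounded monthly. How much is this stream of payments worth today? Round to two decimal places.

€1,762,178.42

This is an ordinary annuity: 420 payments of €8,670.00 at the end of each month.
Periodic rate r = 0.048/12 per month; n is counted in months.
PV = PMT × [(1 − (1+r)^−n)/r] = 8,670 × [1 − (1+r)^−420] / r = €1,762,178.42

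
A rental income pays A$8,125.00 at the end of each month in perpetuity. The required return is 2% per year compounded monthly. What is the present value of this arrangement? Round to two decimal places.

A$4,875,000.00

Periodic rate r = 0.02/12 per month.
Level perpetuity: PV = PMT / r = 8,125 / (0.02/12) = A$4,875,000.00.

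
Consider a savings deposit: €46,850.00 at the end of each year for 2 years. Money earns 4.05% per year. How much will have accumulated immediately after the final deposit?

€95,597.42

This is an ordinary annuity: 2 deposits of €46,850.00 at the end of each year.
Periodic rate r = 0.0405 per year.
FV = PMT × [((1+r)^n − 1)/r] = 46,850 × [(1+r)^2 − 1] / r = €95,597.42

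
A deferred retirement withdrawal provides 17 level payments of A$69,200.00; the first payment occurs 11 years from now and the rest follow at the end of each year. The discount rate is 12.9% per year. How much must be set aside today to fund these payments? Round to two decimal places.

Ordinary annuity of 17 payments, first payment at period 11.
Periodic rate r = 0.129 per year.
The ordinary-annuity PV formula values the stream one period before the first payment (period 10); discount that back 10 periods:
PV₀ = 69,200 × [1 − (1+r)^−17] / r × (1+r)^−10 = A$139,165.98

A$139,165.98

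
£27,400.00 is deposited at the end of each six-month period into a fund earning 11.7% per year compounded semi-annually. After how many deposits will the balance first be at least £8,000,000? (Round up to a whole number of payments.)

51 payments

Periodic rate r = 0.117/2 per half-year; n is counted in half-years.
Ordinary annuity FV: 8,000,000 = 27,400 × [((1+r)^n − 1)/r].
(1+r)^n = 1 + 8,000,000 × r / 27,400, so n = ln(1 + 8,000,000·r/27,400) / ln(1+r) = 50.92.
Round up to a whole number of payments: n = 51.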